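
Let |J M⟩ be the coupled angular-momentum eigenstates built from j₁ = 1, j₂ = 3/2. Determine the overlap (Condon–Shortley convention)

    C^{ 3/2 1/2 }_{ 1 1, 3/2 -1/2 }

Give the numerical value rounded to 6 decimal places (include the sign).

√[4·1!1!2!/5! · 2!0!1!2!2!1!] = √(8/15)
  +(−1)^0/∏(0,1,0,1,1,1)! = 1  (running 1)
⟨..|..⟩ = √(8/15)·(1) = +0.730297

+√(8/15) = +0.730297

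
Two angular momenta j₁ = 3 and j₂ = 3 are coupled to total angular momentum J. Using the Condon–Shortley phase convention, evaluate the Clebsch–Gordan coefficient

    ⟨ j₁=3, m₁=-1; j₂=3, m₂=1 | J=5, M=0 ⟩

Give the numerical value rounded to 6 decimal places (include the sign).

-0.545545

√[11·1!5!5!/12! · 2!4!4!2!5!5!] = √(76800/7)
  +(−1)^0/∏(0,1,4,4,1,1)! = 1/576  (running 1/576)
  +(−1)^1/∏(1,0,3,3,2,2)! = -1/144  (running -1/192)
⟨..|..⟩ = √(76800/7)·(-1/192) = -0.545545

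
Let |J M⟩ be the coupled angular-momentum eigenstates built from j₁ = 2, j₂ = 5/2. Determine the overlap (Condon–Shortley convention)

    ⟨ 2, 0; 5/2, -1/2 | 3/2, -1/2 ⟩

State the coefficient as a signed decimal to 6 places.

−√(2/35) = -0.239046

triangle: 3!·1!·2!/7! = 12/5040
(j±m)!: 2!·2!·2!·3!·1!·2! = 96
prefactor² = (2J+1)·Δ·N² = 32/35
  k=1: −1/(1!·2!·1!·1!·0!·1!) = -1/2
  k=2: +1/(2!·1!·0!·0!·1!·2!) = 1/4
Σ = -1/4  ⇒  CG² = 32/35·(-1/4)² = 2/35
CG = −√(2/35) = -0.239046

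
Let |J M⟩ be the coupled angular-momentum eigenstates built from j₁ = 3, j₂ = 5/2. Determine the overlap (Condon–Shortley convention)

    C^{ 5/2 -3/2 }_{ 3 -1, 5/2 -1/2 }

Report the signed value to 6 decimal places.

j₁+j₂−J=3  J+j₁−j₂=3  J−j₁+j₂=2  j₁+j₂+J+1=9
(j₁±m₁, j₂±m₂, J±M) = (2,4,2,3,1,4)
P² = 576/35
sum k=1..2:
  [1] −1/12 = -1/12
  [2] +1/8 = 1/8
S = 1/24
C² = P²·S² = 1/35 ; C = +0.169031

+√(1/35) ≈ +0.169031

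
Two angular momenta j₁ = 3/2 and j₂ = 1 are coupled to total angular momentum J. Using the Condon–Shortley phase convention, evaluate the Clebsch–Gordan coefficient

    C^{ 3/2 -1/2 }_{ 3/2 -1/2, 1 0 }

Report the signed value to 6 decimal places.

−√(1/15) ≈ -0.258199

√[4·1!2!1!/5! · 1!2!1!1!1!2!] = √(4/15)
  +(−1)^0/∏(0,1,2,1,0,0)! = 1/2  (running 1/2)
  +(−1)^1/∏(1,0,1,0,1,1)! = -1  (running -1/2)
⟨..|..⟩ = √(4/15)·(-1/2) = -0.258199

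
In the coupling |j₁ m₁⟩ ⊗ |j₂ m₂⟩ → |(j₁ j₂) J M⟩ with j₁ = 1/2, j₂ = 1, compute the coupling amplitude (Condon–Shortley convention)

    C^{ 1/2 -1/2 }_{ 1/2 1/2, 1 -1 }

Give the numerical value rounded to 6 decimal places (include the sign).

+0.816497

j₁+j₂−J=1  J+j₁−j₂=0  J−j₁+j₂=1  j₁+j₂+J+1=3
(j₁±m₁, j₂±m₂, J±M) = (1,0,0,2,0,1)
P² = 2/3
sum k=0..0:
  [0] +1/1 = 1
S = 1
C² = P²·S² = 2/3 ; C = +0.816497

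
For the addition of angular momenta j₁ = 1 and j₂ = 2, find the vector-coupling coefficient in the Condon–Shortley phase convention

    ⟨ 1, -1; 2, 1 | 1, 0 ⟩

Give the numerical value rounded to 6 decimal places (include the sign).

triangle: 2!·0!·2!/5! = 4/120
(j±m)!: 0!·2!·3!·1!·1!·1! = 12
prefactor² = (2J+1)·Δ·N² = 6/5
  k=2: +1/(2!·0!·0!·1!·0!·1!) = 1/2
Σ = 1/2  ⇒  CG² = 6/5·1/2² = 3/10
CG = +√(3/10) = +0.547723

+√(3/10) = +0.547723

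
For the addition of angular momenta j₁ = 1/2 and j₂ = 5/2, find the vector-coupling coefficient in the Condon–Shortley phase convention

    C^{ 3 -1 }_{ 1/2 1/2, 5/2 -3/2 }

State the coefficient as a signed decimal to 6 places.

+√(1/3) = +0.577350

j₁+j₂−J=0  J+j₁−j₂=1  J−j₁+j₂=5  j₁+j₂+J+1=7
(j₁±m₁, j₂±m₂, J±M) = (1,0,1,4,2,4)
P² = 192
sum k=0..0:
  [0] +1/24 = 1/24
S = 1/24
C² = P²·S² = 1/3 ; C = +0.577350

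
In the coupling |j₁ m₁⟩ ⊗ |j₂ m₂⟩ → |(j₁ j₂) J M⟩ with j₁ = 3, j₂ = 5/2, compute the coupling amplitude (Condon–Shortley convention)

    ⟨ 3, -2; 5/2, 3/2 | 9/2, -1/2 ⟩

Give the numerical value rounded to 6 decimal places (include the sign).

−√(361/1386) = -0.510355

√[10·1!5!4!/11! · 1!5!4!1!4!5!] = √(460800/77)
  +(−1)^0/∏(0,1,5,4,0,0)! = 1/2880  (running 1/2880)
  +(−1)^1/∏(1,0,4,3,1,1)! = -1/144  (running -19/2880)
⟨..|..⟩ = √(460800/77)·(-19/2880) = -0.510355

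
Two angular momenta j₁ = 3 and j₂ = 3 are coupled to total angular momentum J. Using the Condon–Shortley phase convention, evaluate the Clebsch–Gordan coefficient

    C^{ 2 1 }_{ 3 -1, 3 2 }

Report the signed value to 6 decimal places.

j₁+j₂−J=4  J+j₁−j₂=2  J−j₁+j₂=2  j₁+j₂+J+1=9
(j₁±m₁, j₂±m₂, J±M) = (2,4,5,1,3,1)
P² = 320/7
sum k=3..4:
  [3] −1/12 = -1/12
  [4] +1/48 = 1/48
S = -1/16
C² = P²·S² = 5/28 ; C = -0.422577

−√(5/28) ≈ -0.422577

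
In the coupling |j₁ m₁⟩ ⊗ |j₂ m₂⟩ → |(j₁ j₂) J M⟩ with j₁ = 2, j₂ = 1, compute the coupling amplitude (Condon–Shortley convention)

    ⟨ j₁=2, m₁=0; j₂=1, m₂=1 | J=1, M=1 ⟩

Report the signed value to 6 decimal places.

√[3·2!2!0!/5! · 2!2!2!0!2!0!] = √(8/5)
  +(−1)^2/∏(2,0,0,0,2,0)! = 1/4  (running 1/4)
⟨..|..⟩ = √(8/5)·(1/4) = +0.316228

+√(1/10) = +0.316228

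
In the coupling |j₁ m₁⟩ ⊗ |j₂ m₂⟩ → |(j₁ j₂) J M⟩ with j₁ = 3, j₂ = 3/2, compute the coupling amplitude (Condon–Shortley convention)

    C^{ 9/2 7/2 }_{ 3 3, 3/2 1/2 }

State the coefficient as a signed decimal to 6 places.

+√(1/3) = +0.577350

triangle: 0!·6!·3!/10! = 4320/3628800
(j±m)!: 6!·0!·2!·1!·8!·1! = 58060800
prefactor² = (2J+1)·Δ·N² = 691200
  k=0: +1/(0!·0!·0!·2!·6!·1!) = 1/1440
Σ = 1/1440  ⇒  CG² = 691200·1/1440² = 1/3
CG = +√(1/3) = +0.577350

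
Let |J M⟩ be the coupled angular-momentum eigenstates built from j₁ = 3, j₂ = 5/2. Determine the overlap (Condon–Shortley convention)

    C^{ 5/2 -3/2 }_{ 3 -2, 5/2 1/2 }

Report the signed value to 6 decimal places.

+√(1/14) ≈ +0.267261

triangle: 3!·3!·2!/9! = 72/362880
(j±m)!: 1!·5!·3!·2!·1!·4! = 34560
prefactor² = (2J+1)·Δ·N² = 288/7
  k=2: +1/(2!·1!·3!·1!·0!·1!) = 1/12
  k=3: −1/(3!·0!·2!·0!·1!·2!) = -1/24
Σ = 1/24  ⇒  CG² = 288/7·1/24² = 1/14
CG = +√(1/14) = +0.267261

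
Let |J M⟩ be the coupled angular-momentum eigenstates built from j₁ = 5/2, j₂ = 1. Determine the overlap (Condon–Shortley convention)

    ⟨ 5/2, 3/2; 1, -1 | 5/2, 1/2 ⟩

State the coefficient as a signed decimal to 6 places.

+√(16/35) ≈ +0.676123

triangle: 1!·4!·1!/7! = 24/5040
(j±m)!: 4!·1!·0!·2!·3!·2! = 576
prefactor² = (2J+1)·Δ·N² = 576/35
  k=0: +1/(0!·1!·1!·0!·3!·1!) = 1/6
Σ = 1/6  ⇒  CG² = 576/35·1/6² = 16/35
CG = +√(16/35) = +0.676123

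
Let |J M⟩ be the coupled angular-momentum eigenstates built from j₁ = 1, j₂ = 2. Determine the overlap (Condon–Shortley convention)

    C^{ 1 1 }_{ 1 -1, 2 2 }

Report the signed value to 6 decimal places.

+0.774597  (= +√(3/5))

j₁+j₂−J=2  J+j₁−j₂=0  J−j₁+j₂=2  j₁+j₂+J+1=5
(j₁±m₁, j₂±m₂, J±M) = (0,2,4,0,2,0)
P² = 48/5
sum k=2..2:
  [2] +1/4 = 1/4
S = 1/4
C² = P²·S² = 3/5 ; C = +0.774597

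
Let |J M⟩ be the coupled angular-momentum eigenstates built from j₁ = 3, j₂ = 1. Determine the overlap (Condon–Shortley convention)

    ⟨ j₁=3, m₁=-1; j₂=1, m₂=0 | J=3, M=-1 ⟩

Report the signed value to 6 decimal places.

triangle: 1!*5!*1!/8! = 120/40320
(j±m)!: 2!*4!*1!*1!*2!*4! = 2304
prefactor² = (2J+1)*Δ*N² = 48
  k=0: +1/(0!*1!*4!*1!*1!*0!) = 1/24
  k=1: −1/(1!*0!*3!*0!*2!*1!) = -1/12
Σ = -1/24  ⇒  CG² = 48*(-1/24)² = 1/12
CG = −√(1/12) = -0.288675

-0.288675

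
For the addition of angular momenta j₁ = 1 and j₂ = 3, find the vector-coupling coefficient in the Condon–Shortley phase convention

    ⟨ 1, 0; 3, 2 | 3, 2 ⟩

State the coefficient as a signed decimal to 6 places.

triangle: 1!·1!·5!/8! = 120/40320
(j±m)!: 1!·1!·5!·1!·5!·1! = 14400
prefactor² = (2J+1)·Δ·N² = 300
  k=0: +1/(0!·1!·1!·5!·0!·0!) = 1/120
  k=1: −1/(1!·0!·0!·4!·1!·1!) = -1/24
Σ = -1/30  ⇒  CG² = 300·(-1/30)² = 1/3
CG = −√(1/3) = -0.577350

−√(1/3) = -0.577350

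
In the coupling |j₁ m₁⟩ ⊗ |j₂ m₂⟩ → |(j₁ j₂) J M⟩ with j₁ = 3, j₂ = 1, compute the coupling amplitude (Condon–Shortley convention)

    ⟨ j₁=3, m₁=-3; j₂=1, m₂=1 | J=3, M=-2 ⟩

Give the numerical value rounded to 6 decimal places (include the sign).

-0.500000  (= −√(1/4))

√[7·1!5!1!/8! · 0!6!2!0!1!5!] = √(3600)
  +(−1)^1/∏(1,0,5,1,0,0)! = -1/120  (running -1/120)
⟨..|..⟩ = √(3600)·(-1/120) = -0.500000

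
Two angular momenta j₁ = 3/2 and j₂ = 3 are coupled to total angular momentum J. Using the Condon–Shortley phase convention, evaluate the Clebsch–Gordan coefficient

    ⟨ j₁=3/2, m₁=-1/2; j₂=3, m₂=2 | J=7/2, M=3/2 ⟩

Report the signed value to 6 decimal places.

-0.654654  (= −√(3/7))

j₁+j₂−J=1  J+j₁−j₂=2  J−j₁+j₂=5  j₁+j₂+J+1=9
(j₁±m₁, j₂±m₂, J±M) = (1,2,5,1,5,2)
P² = 6400/21
sum k=0..1:
  [0] +1/240 = 1/240
  [1] −1/24 = -1/24
S = -3/80
C² = P²·S² = 3/7 ; C = -0.654654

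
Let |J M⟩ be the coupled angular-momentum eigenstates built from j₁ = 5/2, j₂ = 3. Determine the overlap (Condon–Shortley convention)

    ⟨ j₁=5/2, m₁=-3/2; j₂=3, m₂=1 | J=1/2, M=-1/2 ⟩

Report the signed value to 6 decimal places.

+0.308607

√[2·5!0!1!/7! · 1!4!4!2!0!1!] = √(384/7)
  +(−1)^4/∏(4,1,0,0,0,1)! = 1/24  (running 1/24)
⟨..|..⟩ = √(384/7)·(1/24) = +0.308607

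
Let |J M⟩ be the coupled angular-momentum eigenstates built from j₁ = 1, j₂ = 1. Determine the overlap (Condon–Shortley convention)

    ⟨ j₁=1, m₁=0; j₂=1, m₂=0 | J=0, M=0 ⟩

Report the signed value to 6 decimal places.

j₁+j₂−J=2  J+j₁−j₂=0  J−j₁+j₂=0  j₁+j₂+J+1=3
(j₁±m₁, j₂±m₂, J±M) = (1,1,1,1,0,0)
P² = 1/3
sum k=1..1:
  [1] −1/1 = -1
S = -1
C² = P²·S² = 1/3 ; C = -0.577350

-0.577350  (= −√(1/3))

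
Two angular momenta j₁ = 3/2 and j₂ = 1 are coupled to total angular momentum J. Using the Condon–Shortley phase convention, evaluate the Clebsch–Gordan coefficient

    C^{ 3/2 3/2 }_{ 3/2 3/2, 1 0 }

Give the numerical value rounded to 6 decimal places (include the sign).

triangle: 1!×2!×1!/5! = 2/120
(j±m)!: 3!×0!×1!×1!×3!×0! = 36
prefactor² = (2J+1)×Δ×N² = 12/5
  k=0: +1/(0!×1!×0!×1!×2!×0!) = 1/2
Σ = 1/2  ⇒  CG² = 12/5×1/2² = 3/5
CG = +√(3/5) = +0.774597

+0.774597  (= +√(3/5))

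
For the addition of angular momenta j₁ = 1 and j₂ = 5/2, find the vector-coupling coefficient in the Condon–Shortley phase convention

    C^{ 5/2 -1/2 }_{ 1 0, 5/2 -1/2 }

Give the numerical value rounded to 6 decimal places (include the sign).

+√(1/35) = +0.169031

j₁+j₂−J=1  J+j₁−j₂=1  J−j₁+j₂=4  j₁+j₂+J+1=7
(j₁±m₁, j₂±m₂, J±M) = (1,1,2,3,2,3)
P² = 144/35
sum k=0..1:
  [0] +1/4 = 1/4
  [1] −1/6 = -1/6
S = 1/12
C² = P²·S² = 1/35 ; C = +0.169031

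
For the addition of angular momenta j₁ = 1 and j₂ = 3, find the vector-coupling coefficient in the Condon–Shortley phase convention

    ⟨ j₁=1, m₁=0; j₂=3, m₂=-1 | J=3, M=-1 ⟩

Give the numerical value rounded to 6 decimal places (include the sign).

+0.288675  (= +√(1/12))

√[7·1!1!5!/8! · 1!1!2!4!2!4!] = √(48)
  +(−1)^0/∏(0,1,1,2,0,3)! = 1/12  (running 1/12)
  +(−1)^1/∏(1,0,0,1,1,4)! = -1/24  (running 1/24)
⟨..|..⟩ = √(48)·(1/24) = +0.288675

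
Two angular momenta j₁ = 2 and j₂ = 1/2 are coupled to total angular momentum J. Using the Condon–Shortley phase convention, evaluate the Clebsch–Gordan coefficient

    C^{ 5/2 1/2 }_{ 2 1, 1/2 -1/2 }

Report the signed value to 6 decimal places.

triangle: 0!*4!*1!/6! = 24/720
(j±m)!: 3!*1!*0!*1!*3!*2! = 72
prefactor² = (2J+1)*Δ*N² = 72/5
  k=0: +1/(0!*0!*1!*0!*3!*1!) = 1/6
Σ = 1/6  ⇒  CG² = 72/5*1/6² = 2/5
CG = +√(2/5) = +0.632456

+0.632456  (= +√(2/5))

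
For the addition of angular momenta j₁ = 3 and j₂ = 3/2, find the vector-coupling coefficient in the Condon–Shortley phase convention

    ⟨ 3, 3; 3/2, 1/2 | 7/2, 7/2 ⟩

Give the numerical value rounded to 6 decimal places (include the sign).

+√(2/3) = +0.816497

j₁+j₂−J=1  J+j₁−j₂=5  J−j₁+j₂=2  j₁+j₂+J+1=9
(j₁±m₁, j₂±m₂, J±M) = (6,0,2,1,7,0)
P² = 38400
sum k=0..0:
  [0] +1/240 = 1/240
S = 1/240
C² = P²·S² = 2/3 ; C = +0.816497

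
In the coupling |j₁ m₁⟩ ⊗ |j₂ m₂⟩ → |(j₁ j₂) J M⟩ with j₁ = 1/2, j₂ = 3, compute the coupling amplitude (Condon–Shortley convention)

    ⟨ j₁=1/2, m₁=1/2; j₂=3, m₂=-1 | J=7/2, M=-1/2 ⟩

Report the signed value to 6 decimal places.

triangle: 0!×1!×6!/8! = 720/40320
(j±m)!: 1!×0!×2!×4!×3!×4! = 6912
prefactor² = (2J+1)×Δ×N² = 6912/7
  k=0: +1/(0!×0!×0!×2!×1!×4!) = 1/48
Σ = 1/48  ⇒  CG² = 6912/7×1/48² = 3/7
CG = +√(3/7) = +0.654654

+√(3/7) ≈ +0.654654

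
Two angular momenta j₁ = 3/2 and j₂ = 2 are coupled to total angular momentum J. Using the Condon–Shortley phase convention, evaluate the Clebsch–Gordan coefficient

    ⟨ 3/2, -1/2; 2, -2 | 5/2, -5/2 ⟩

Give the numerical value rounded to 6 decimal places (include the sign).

+0.755929  (= +√(4/7))

j₁+j₂−J=1  J+j₁−j₂=2  J−j₁+j₂=3  j₁+j₂+J+1=7
(j₁±m₁, j₂±m₂, J±M) = (1,2,0,4,0,5)
P² = 576/7
sum k=0..0:
  [0] +1/12 = 1/12
S = 1/12
C² = P²·S² = 4/7 ; C = +0.755929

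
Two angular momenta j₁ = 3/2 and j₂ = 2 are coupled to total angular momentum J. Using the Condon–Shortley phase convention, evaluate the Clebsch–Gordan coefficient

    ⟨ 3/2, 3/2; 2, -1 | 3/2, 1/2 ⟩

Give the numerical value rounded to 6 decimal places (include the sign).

+√(2/5) = +0.632456

triangle: 2!·1!·2!/6! = 4/720
(j±m)!: 3!·0!·1!·3!·2!·1! = 72
prefactor² = (2J+1)·Δ·N² = 8/5
  k=0: +1/(0!·2!·0!·1!·1!·1!) = 1/2
Σ = 1/2  ⇒  CG² = 8/5·1/2² = 2/5
CG = +√(2/5) = +0.632456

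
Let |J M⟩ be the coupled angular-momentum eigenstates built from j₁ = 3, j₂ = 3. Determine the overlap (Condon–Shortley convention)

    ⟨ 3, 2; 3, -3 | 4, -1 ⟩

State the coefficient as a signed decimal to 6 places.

j₁+j₂−J=2  J+j₁−j₂=4  J−j₁+j₂=4  j₁+j₂+J+1=11
(j₁±m₁, j₂±m₂, J±M) = (5,1,0,6,3,5)
P² = 1244160/77
sum k=0..0:
  [0] +1/288 = 1/288
S = 1/288
C² = P²·S² = 15/77 ; C = +0.441367

+0.441367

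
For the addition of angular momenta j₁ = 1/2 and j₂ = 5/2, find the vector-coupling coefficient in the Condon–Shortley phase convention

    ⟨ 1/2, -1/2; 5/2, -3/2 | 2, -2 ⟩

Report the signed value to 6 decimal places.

−√(1/6) = -0.408248

√[5·1!0!4!/6! · 0!1!1!4!0!4!] = √(96)
  +(−1)^1/∏(1,0,0,0,0,4)! = -1/24  (running -1/24)
⟨..|..⟩ = √(96)·(-1/24) = -0.408248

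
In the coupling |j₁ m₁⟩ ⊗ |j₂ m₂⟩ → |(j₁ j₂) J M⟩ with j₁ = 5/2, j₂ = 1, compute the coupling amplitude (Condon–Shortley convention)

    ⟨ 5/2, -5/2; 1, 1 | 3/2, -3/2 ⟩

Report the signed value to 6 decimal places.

+√(2/3) ≈ +0.816497

√[4·2!3!0!/6! · 0!5!2!0!0!3!] = √(96)
  +(−1)^2/∏(2,0,3,0,0,0)! = 1/12  (running 1/12)
⟨..|..⟩ = √(96)·(1/12) = +0.816497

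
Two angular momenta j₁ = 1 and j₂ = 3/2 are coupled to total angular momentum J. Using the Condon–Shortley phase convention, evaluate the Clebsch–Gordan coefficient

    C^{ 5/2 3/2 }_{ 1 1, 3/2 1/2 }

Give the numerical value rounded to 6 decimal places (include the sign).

j₁+j₂−J=0  J+j₁−j₂=2  J−j₁+j₂=3  j₁+j₂+J+1=6
(j₁±m₁, j₂±m₂, J±M) = (2,0,2,1,4,1)
P² = 48/5
sum k=0..0:
  [0] +1/4 = 1/4
S = 1/4
C² = P²·S² = 3/5 ; C = +0.774597

+0.774597  (= +√(3/5))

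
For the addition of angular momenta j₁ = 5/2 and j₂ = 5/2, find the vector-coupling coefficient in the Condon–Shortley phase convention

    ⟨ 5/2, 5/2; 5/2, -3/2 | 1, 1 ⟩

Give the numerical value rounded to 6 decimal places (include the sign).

√[3·4!1!1!/7! · 5!0!1!4!2!0!] = √(576/7)
  +(−1)^0/∏(0,4,0,1,1,0)! = 1/24  (running 1/24)
⟨..|..⟩ = √(576/7)·(1/24) = +0.377964

+√(1/7) ≈ +0.377964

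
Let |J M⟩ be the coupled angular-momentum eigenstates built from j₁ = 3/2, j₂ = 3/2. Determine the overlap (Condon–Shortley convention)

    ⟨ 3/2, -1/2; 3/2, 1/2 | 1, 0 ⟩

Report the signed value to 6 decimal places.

triangle: 2!*1!*1!/5! = 2/120
(j±m)!: 1!*2!*2!*1!*1!*1! = 4
prefactor² = (2J+1)*Δ*N² = 1/5
  k=1: −1/(1!*1!*1!*1!*0!*0!) = -1
  k=2: +1/(2!*0!*0!*0!*1!*1!) = 1/2
Σ = -1/2  ⇒  CG² = 1/5*(-1/2)² = 1/20
CG = −√(1/20) = -0.223607

−√(1/20) ≈ -0.223607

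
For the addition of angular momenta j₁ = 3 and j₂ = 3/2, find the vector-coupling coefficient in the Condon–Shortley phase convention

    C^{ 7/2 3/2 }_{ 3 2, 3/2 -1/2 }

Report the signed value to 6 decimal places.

triangle: 1!·5!·2!/9! = 240/362880
(j±m)!: 5!·1!·1!·2!·5!·2! = 57600
prefactor² = (2J+1)·Δ·N² = 6400/21
  k=0: +1/(0!·1!·1!·1!·4!·1!) = 1/24
  k=1: −1/(1!·0!·0!·0!·5!·2!) = -1/240
Σ = 3/80  ⇒  CG² = 6400/21·3/80² = 3/7
CG = +√(3/7) = +0.654654

+√(3/7) ≈ +0.654654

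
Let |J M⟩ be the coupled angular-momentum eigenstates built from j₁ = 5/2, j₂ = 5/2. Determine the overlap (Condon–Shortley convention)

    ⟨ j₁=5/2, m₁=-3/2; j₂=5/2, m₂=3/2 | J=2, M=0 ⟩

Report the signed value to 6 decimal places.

√[5·3!2!2!/8! · 1!4!4!1!2!2!] = √(48/7)
  +(−1)^2/∏(2,1,2,2,0,0)! = 1/8  (running 1/8)
  +(−1)^3/∏(3,0,1,1,1,1)! = -1/6  (running -1/24)
⟨..|..⟩ = √(48/7)·(-1/24) = -0.109109

−√(1/84) ≈ -0.109109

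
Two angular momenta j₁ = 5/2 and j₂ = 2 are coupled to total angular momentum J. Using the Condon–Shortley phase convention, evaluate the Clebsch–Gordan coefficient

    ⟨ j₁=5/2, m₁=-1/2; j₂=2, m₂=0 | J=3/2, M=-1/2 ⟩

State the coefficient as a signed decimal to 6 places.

+√(2/35) = +0.239046

triangle: 3!×2!×1!/7! = 12/5040
(j±m)!: 2!×3!×2!×2!×1!×2! = 96
prefactor² = (2J+1)×Δ×N² = 32/35
  k=1: −1/(1!×2!×2!×1!×0!×0!) = -1/4
  k=2: +1/(2!×1!×1!×0!×1!×1!) = 1/2
Σ = 1/4  ⇒  CG² = 32/35×1/4² = 2/35
CG = +√(2/35) = +0.239046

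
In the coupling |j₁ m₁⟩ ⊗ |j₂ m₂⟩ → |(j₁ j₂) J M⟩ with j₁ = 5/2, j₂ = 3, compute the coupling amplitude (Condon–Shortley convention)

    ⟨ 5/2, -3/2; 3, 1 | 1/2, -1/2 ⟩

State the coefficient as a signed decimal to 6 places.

+0.308607

j₁+j₂−J=5  J+j₁−j₂=0  J−j₁+j₂=1  j₁+j₂+J+1=7
(j₁±m₁, j₂±m₂, J±M) = (1,4,4,2,0,1)
P² = 384/7
sum k=4..4:
  [4] +1/24 = 1/24
S = 1/24
C² = P²·S² = 2/21 ; C = +0.308607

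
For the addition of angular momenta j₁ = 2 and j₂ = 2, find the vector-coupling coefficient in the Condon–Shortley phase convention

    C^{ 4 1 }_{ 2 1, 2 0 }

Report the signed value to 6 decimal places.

+0.654654

triangle: 0!*4!*4!/9! = 576/362880
(j±m)!: 3!*1!*2!*2!*5!*3! = 17280
prefactor² = (2J+1)*Δ*N² = 1728/7
  k=0: +1/(0!*0!*1!*2!*3!*2!) = 1/24
Σ = 1/24  ⇒  CG² = 1728/7*1/24² = 3/7
CG = +√(3/7) = +0.654654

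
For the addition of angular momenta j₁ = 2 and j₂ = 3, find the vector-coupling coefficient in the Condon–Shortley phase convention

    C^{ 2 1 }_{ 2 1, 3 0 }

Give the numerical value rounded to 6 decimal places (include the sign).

√[5·3!1!3!/8! · 3!1!3!3!3!1!] = √(81/14)
  +(−1)^0/∏(0,3,1,3,0,0)! = 1/36  (running 1/36)
  +(−1)^1/∏(1,2,0,2,1,1)! = -1/4  (running -2/9)
⟨..|..⟩ = √(81/14)·(-2/9) = -0.534522

−√(2/7) ≈ -0.534522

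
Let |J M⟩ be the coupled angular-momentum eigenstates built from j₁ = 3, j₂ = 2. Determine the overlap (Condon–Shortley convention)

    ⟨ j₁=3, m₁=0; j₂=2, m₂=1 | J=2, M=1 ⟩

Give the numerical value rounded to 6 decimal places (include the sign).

+0.534522  (= +√(2/7))

√[5·3!3!1!/8! · 3!3!3!1!3!1!] = √(81/14)
  +(−1)^2/∏(2,1,1,1,2,0)! = 1/4  (running 1/4)
  +(−1)^3/∏(3,0,0,0,3,1)! = -1/36  (running 2/9)
⟨..|..⟩ = √(81/14)·(2/9) = +0.534522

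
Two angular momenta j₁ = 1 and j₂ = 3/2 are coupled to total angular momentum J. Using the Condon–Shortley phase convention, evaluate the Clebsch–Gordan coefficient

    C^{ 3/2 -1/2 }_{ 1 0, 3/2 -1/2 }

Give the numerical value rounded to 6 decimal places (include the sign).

+0.258199

√[4·1!1!2!/5! · 1!1!1!2!1!2!] = √(4/15)
  +(−1)^0/∏(0,1,1,1,0,1)! = 1  (running 1)
  +(−1)^1/∏(1,0,0,0,1,2)! = -1/2  (running 1/2)
⟨..|..⟩ = √(4/15)·(1/2) = +0.258199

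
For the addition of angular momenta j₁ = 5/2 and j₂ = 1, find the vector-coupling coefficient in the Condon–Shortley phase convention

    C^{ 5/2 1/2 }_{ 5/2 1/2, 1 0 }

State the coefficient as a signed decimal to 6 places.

+√(1/35) = +0.169031

triangle: 1!×4!×1!/7! = 24/5040
(j±m)!: 3!×2!×1!×1!×3!×2! = 144
prefactor² = (2J+1)×Δ×N² = 144/35
  k=0: +1/(0!×1!×2!×1!×2!×0!) = 1/4
  k=1: −1/(1!×0!×1!×0!×3!×1!) = -1/6
Σ = 1/12  ⇒  CG² = 144/35×1/12² = 1/35
CG = +√(1/35) = +0.169031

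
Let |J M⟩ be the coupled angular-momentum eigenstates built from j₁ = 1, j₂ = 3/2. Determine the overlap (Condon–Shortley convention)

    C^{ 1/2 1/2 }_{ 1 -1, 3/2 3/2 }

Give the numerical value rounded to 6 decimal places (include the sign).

+√(1/2) = +0.707107

√[2·2!0!1!/4! · 0!2!3!0!1!0!] = √(2)
  +(−1)^2/∏(2,0,0,1,0,0)! = 1/2  (running 1/2)
⟨..|..⟩ = √(2)·(1/2) = +0.707107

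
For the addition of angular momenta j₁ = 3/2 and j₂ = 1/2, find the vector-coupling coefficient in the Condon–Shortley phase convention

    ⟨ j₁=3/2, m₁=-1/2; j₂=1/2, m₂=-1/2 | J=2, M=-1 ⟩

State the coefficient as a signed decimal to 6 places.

+√(3/4) = +0.866025

triangle: 0!*3!*1!/5! = 6/120
(j±m)!: 1!*2!*0!*1!*1!*3! = 12
prefactor² = (2J+1)*Δ*N² = 3
  k=0: +1/(0!*0!*2!*0!*1!*1!) = 1/2
Σ = 1/2  ⇒  CG² = 3*1/2² = 3/4
CG = +√(3/4) = +0.866025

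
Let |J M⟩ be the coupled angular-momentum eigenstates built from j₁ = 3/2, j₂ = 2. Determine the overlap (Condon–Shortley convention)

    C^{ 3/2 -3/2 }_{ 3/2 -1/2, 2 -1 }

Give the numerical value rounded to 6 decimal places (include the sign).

-0.632456  (= −√(2/5))

√[4·2!1!2!/6! · 1!2!1!3!0!3!] = √(8/5)
  +(−1)^1/∏(1,1,1,0,0,2)! = -1/2  (running -1/2)
⟨..|..⟩ = √(8/5)·(-1/2) = -0.632456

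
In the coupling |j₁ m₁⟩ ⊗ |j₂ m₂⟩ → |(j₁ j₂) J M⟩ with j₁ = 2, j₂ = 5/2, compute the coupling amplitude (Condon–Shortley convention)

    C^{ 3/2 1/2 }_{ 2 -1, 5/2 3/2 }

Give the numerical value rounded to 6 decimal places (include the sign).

√[4·3!1!2!/7! · 1!3!4!1!2!1!] = √(96/35)
  +(−1)^2/∏(2,1,1,2,0,0)! = 1/4  (running 1/4)
  +(−1)^3/∏(3,0,0,1,1,1)! = -1/6  (running 1/12)
⟨..|..⟩ = √(96/35)·(1/12) = +0.138013

+√(2/105) ≈ +0.138013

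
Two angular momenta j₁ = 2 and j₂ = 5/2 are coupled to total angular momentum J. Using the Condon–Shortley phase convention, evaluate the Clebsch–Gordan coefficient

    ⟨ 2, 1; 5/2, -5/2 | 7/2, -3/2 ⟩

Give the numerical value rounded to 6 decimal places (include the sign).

√[8·1!3!4!/9! · 3!1!0!5!2!5!] = √(3840/7)
  +(−1)^0/∏(0,1,1,0,2,4)! = 1/48  (running 1/48)
⟨..|..⟩ = √(3840/7)·(1/48) = +0.487950

+0.487950  (= +√(5/21))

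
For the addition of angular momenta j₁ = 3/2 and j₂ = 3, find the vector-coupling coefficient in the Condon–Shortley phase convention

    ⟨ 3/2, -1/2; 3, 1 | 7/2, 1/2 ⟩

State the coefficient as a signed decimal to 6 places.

triangle: 1!*2!*5!/9! = 240/362880
(j±m)!: 1!*2!*4!*2!*4!*3! = 13824
prefactor² = (2J+1)*Δ*N² = 512/7
  k=0: +1/(0!*1!*2!*4!*0!*1!) = 1/48
  k=1: −1/(1!*0!*1!*3!*1!*2!) = -1/12
Σ = -1/16  ⇒  CG² = 512/7*(-1/16)² = 2/7
CG = −√(2/7) = -0.534522

−√(2/7) = -0.534522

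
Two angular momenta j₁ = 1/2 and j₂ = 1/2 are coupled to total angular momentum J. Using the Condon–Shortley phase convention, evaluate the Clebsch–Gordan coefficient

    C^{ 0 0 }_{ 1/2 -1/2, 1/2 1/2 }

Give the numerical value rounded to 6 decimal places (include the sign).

-0.707107  (= −√(1/2))

√[1·1!0!0!/2! · 0!1!1!0!0!0!] = √(1/2)
  +(−1)^1/∏(1,0,0,0,0,0)! = -1  (running -1)
⟨..|..⟩ = √(1/2)·(-1) = -0.707107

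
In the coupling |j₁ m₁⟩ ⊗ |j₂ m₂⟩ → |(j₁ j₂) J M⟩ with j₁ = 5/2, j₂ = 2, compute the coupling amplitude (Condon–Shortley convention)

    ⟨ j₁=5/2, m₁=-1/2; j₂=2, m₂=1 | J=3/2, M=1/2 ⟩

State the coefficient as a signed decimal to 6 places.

j₁+j₂−J=3  J+j₁−j₂=2  J−j₁+j₂=1  j₁+j₂+J+1=7
(j₁±m₁, j₂±m₂, J±M) = (2,3,3,1,2,1)
P² = 48/35
sum k=2..3:
  [2] +1/2 = 1/2
  [3] −1/12 = -1/12
S = 5/12
C² = P²·S² = 5/21 ; C = +0.487950

+√(5/21) ≈ +0.487950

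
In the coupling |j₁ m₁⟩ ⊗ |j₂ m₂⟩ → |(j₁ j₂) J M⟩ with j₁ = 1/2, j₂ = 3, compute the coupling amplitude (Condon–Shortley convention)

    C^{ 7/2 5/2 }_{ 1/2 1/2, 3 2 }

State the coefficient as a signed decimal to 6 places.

√[8·0!1!6!/8! · 1!0!5!1!6!1!] = √(86400/7)
  +(−1)^0/∏(0,0,0,5,1,1)! = 1/120  (running 1/120)
⟨..|..⟩ = √(86400/7)·(1/120) = +0.925820

+0.925820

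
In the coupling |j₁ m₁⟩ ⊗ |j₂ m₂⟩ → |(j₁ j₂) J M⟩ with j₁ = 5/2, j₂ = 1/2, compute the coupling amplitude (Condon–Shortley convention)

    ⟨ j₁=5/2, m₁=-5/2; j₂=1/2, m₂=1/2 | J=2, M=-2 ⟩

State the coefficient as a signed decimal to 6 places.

√[5·1!4!0!/6! · 0!5!1!0!0!4!] = √(480)
  +(−1)^1/∏(1,0,4,0,0,0)! = -1/24  (running -1/24)
⟨..|..⟩ = √(480)·(-1/24) = -0.912871

−√(5/6) = -0.912871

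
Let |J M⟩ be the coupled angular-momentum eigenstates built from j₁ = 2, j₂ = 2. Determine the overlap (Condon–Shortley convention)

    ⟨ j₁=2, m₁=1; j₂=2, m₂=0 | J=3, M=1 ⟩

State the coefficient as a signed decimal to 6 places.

triangle: 1!×3!×3!/8! = 36/40320
(j±m)!: 3!×1!×2!×2!×4!×2! = 1152
prefactor² = (2J+1)×Δ×N² = 36/5
  k=0: +1/(0!×1!×1!×2!×2!×1!) = 1/4
  k=1: −1/(1!×0!×0!×1!×3!×2!) = -1/12
Σ = 1/6  ⇒  CG² = 36/5×1/6² = 1/5
CG = +√(1/5) = +0.447214

+0.447214  (= +√(1/5))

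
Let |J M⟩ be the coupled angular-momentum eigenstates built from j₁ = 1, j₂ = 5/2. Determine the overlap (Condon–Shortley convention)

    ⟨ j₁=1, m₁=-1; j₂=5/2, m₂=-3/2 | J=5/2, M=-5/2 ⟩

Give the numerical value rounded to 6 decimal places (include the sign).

√[6·1!1!4!/7! · 0!2!1!4!0!5!] = √(1152/7)
  +(−1)^1/∏(1,0,1,0,0,4)! = -1/24  (running -1/24)
⟨..|..⟩ = √(1152/7)·(-1/24) = -0.534522

−√(2/7) ≈ -0.534522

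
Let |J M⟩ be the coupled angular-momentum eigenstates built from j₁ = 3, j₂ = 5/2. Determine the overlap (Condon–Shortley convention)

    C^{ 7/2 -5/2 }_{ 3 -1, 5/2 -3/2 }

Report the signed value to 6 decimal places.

-0.398410  (= −√(10/63))

√[8·2!4!3!/10! · 2!4!1!4!1!6!] = √(18432/35)
  +(−1)^0/∏(0,2,4,1,0,2)! = 1/96  (running 1/96)
  +(−1)^1/∏(1,1,3,0,1,3)! = -1/36  (running -5/288)
⟨..|..⟩ = √(18432/35)·(-5/288) = -0.398410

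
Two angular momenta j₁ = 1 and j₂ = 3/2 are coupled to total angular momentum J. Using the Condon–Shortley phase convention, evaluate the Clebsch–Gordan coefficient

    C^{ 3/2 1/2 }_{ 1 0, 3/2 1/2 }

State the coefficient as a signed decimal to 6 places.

triangle: 1!·1!·2!/5! = 2/120
(j±m)!: 1!·1!·2!·1!·2!·1! = 4
prefactor² = (2J+1)·Δ·N² = 4/15
  k=0: +1/(0!·1!·1!·2!·0!·0!) = 1/2
  k=1: −1/(1!·0!·0!·1!·1!·1!) = -1
Σ = -1/2  ⇒  CG² = 4/15·(-1/2)² = 1/15
CG = −√(1/15) = -0.258199

-0.258199  (= −√(1/15))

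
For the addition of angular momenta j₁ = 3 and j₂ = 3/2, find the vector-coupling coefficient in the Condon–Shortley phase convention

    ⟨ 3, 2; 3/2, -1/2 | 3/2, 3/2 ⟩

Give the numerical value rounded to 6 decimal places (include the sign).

-0.534522

triangle: 3!×3!×0!/7! = 36/5040
(j±m)!: 5!×1!×1!×2!×3!×0! = 1440
prefactor² = (2J+1)×Δ×N² = 288/7
  k=1: −1/(1!×2!×0!×0!×3!×0!) = -1/12
Σ = -1/12  ⇒  CG² = 288/7×(-1/12)² = 2/7
CG = −√(2/7) = -0.534522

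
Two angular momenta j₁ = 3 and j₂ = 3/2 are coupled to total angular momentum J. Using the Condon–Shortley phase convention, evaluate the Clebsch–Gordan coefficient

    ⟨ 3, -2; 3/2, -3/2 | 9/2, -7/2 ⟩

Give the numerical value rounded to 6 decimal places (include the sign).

j₁+j₂−J=0  J+j₁−j₂=6  J−j₁+j₂=3  j₁+j₂+J+1=10
(j₁±m₁, j₂±m₂, J±M) = (1,5,0,3,1,8)
P² = 345600
sum k=0..0:
  [0] +1/720 = 1/720
S = 1/720
C² = P²·S² = 2/3 ; C = +0.816497

+√(2/3) = +0.816497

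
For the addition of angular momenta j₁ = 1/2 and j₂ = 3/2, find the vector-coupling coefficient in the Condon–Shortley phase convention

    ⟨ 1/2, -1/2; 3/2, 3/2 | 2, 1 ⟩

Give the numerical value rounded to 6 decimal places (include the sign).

+0.500000  (= +√(1/4))

j₁+j₂−J=0  J+j₁−j₂=1  J−j₁+j₂=3  j₁+j₂+J+1=5
(j₁±m₁, j₂±m₂, J±M) = (0,1,3,0,3,1)
P² = 9
sum k=0..0:
  [0] +1/6 = 1/6
S = 1/6
C² = P²·S² = 1/4 ; C = +0.500000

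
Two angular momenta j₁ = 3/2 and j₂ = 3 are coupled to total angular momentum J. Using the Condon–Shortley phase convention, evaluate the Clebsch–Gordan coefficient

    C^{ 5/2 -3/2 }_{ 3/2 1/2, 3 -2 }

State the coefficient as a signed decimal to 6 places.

triangle: 2!*1!*4!/8! = 48/40320
(j±m)!: 2!*1!*1!*5!*1!*4! = 5760
prefactor² = (2J+1)*Δ*N² = 288/7
  k=0: +1/(0!*2!*1!*1!*0!*3!) = 1/12
  k=1: −1/(1!*1!*0!*0!*1!*4!) = -1/24
Σ = 1/24  ⇒  CG² = 288/7*1/24² = 1/14
CG = +√(1/14) = +0.267261

+0.267261  (= +√(1/14))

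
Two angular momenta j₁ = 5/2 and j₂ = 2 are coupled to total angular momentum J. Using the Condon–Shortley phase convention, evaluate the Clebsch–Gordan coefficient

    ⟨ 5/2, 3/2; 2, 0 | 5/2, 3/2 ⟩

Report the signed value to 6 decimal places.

triangle: 2!*3!*2!/8! = 24/40320
(j±m)!: 4!*1!*2!*2!*4!*1! = 2304
prefactor² = (2J+1)*Δ*N² = 288/35
  k=0: +1/(0!*2!*1!*2!*2!*0!) = 1/8
  k=1: −1/(1!*1!*0!*1!*3!*1!) = -1/6
Σ = -1/24  ⇒  CG² = 288/35*(-1/24)² = 1/70
CG = −√(1/70) = -0.119523

−√(1/70) ≈ -0.119523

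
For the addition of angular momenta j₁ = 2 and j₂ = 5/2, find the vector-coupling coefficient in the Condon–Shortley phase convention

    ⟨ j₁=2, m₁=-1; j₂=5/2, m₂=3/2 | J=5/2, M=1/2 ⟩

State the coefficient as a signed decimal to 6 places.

+0.414039  (= +√(6/35))

√[6·2!2!3!/8! · 1!3!4!1!3!2!] = √(216/35)
  +(−1)^1/∏(1,1,2,3,0,0)! = -1/12  (running -1/12)
  +(−1)^2/∏(2,0,1,2,1,1)! = 1/4  (running 1/6)
⟨..|..⟩ = √(216/35)·(1/6) = +0.414039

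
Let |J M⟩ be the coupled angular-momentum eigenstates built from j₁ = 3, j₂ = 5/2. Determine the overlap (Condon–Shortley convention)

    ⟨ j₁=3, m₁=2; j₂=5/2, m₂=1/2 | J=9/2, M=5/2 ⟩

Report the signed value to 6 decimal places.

+√(49/198) ≈ +0.497468

triangle: 1!·5!·4!/11! = 2880/39916800
(j±m)!: 5!·1!·3!·2!·7!·2! = 14515200
prefactor² = (2J+1)·Δ·N² = 115200/11
  k=0: +1/(0!·1!·1!·3!·4!·1!) = 1/144
  k=1: −1/(1!·0!·0!·2!·5!·2!) = -1/480
Σ = 7/1440  ⇒  CG² = 115200/11·7/1440² = 49/198
CG = +√(49/198) = +0.497468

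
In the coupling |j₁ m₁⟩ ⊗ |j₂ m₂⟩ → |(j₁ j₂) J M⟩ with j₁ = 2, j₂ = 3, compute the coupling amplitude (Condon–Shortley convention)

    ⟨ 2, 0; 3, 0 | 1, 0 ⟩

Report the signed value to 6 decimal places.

√[3·4!0!2!/7! · 2!2!3!3!1!1!] = √(144/35)
  +(−1)^2/∏(2,2,0,1,0,1)! = 1/4  (running 1/4)
⟨..|..⟩ = √(144/35)·(1/4) = +0.507093

+0.507093  (= +√(9/35))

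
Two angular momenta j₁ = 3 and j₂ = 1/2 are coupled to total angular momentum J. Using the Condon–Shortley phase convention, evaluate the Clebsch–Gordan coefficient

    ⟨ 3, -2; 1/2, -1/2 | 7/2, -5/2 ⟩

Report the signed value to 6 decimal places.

+√(6/7) = +0.925820

triangle: 0!*6!*1!/8! = 720/40320
(j±m)!: 1!*5!*0!*1!*1!*6! = 86400
prefactor² = (2J+1)*Δ*N² = 86400/7
  k=0: +1/(0!*0!*5!*0!*1!*1!) = 1/120
Σ = 1/120  ⇒  CG² = 86400/7*1/120² = 6/7
CG = +√(6/7) = +0.925820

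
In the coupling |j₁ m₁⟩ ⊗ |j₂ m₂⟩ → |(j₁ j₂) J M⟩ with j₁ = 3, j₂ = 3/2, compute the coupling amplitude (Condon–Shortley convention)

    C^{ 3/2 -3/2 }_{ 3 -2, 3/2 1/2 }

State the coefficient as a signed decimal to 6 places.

triangle: 3!×3!×0!/7! = 36/5040
(j±m)!: 1!×5!×2!×1!×0!×3! = 1440
prefactor² = (2J+1)×Δ×N² = 288/7
  k=2: +1/(2!×1!×3!×0!×0!×0!) = 1/12
Σ = 1/12  ⇒  CG² = 288/7×1/12² = 2/7
CG = +√(2/7) = +0.534522

+√(2/7) = +0.534522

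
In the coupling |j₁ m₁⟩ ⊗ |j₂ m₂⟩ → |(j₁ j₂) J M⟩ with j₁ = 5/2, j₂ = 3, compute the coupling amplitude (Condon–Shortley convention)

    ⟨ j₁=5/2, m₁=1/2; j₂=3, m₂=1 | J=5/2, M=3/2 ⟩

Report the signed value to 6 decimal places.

+0.169031

triangle: 3!*2!*3!/9! = 72/362880
(j±m)!: 3!*2!*4!*2!*4!*1! = 13824
prefactor² = (2J+1)*Δ*N² = 576/35
  k=1: −1/(1!*2!*1!*3!*1!*0!) = -1/12
  k=2: +1/(2!*1!*0!*2!*2!*1!) = 1/8
Σ = 1/24  ⇒  CG² = 576/35*1/24² = 1/35
CG = +√(1/35) = +0.169031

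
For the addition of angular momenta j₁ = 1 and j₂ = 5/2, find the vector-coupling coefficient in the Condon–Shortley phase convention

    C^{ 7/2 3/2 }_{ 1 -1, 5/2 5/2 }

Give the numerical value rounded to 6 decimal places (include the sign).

+√(1/21) ≈ +0.218218

√[8·0!2!5!/8! · 0!2!5!0!5!2!] = √(19200/7)
  +(−1)^0/∏(0,0,2,5,0,0)! = 1/240  (running 1/240)
⟨..|..⟩ = √(19200/7)·(1/240) = +0.218218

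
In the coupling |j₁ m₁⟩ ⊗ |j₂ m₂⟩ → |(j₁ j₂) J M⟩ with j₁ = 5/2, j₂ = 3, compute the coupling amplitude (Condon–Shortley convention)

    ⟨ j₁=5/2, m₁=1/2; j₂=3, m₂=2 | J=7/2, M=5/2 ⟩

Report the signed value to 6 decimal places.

−√(2/63) ≈ -0.178174

triangle: 2!*3!*4!/10! = 288/3628800
(j±m)!: 3!*2!*5!*1!*6!*1! = 1036800
prefactor² = (2J+1)*Δ*N² = 4608/7
  k=1: −1/(1!*1!*1!*4!*2!*0!) = -1/48
  k=2: +1/(2!*0!*0!*3!*3!*1!) = 1/72
Σ = -1/144  ⇒  CG² = 4608/7*(-1/144)² = 2/63
CG = −√(2/63) = -0.178174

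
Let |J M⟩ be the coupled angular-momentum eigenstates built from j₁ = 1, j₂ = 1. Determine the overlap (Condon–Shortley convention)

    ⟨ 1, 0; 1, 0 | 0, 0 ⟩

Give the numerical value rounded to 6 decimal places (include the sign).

-0.577350

j₁+j₂−J=2  J+j₁−j₂=0  J−j₁+j₂=0  j₁+j₂+J+1=3
(j₁±m₁, j₂±m₂, J±M) = (1,1,1,1,0,0)
P² = 1/3
sum k=1..1:
  [1] −1/1 = -1
S = -1
C² = P²·S² = 1/3 ; C = -0.577350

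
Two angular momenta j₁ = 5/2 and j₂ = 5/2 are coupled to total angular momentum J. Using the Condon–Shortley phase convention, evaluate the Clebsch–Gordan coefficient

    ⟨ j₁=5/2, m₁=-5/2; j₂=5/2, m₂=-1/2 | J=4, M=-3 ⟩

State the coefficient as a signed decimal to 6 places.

-0.707107

triangle: 1!×4!×4!/10! = 576/3628800
(j±m)!: 0!×5!×2!×3!×1!×7! = 7257600
prefactor² = (2J+1)×Δ×N² = 10368
  k=1: −1/(1!×0!×4!×1!×0!×3!) = -1/144
Σ = -1/144  ⇒  CG² = 10368×(-1/144)² = 1/2
CG = −√(1/2) = -0.707107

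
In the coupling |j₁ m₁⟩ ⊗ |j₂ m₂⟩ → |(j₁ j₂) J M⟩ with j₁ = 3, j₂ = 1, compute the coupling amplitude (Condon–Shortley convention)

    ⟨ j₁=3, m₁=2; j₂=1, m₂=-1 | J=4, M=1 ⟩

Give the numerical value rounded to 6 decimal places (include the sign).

+0.327327  (= +√(3/28))

√[9·0!6!2!/9! · 5!1!0!2!5!3!] = √(43200/7)
  +(−1)^0/∏(0,0,1,0,5,2)! = 1/240  (running 1/240)
⟨..|..⟩ = √(43200/7)·(1/240) = +0.327327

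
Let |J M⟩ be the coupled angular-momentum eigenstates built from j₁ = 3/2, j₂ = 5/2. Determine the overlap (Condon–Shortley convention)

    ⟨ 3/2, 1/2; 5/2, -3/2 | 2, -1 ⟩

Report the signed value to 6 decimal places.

√[5·2!1!3!/7! · 2!1!1!4!1!3!] = √(24/7)
  +(−1)^0/∏(0,2,1,1,0,2)! = 1/4  (running 1/4)
  +(−1)^1/∏(1,1,0,0,1,3)! = -1/6  (running 1/12)
⟨..|..⟩ = √(24/7)·(1/12) = +0.154303

+√(1/42) = +0.154303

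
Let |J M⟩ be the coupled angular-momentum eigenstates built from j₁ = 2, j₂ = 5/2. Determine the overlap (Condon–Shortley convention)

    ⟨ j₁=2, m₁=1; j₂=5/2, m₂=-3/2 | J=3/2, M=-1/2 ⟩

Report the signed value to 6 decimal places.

−√(2/105) ≈ -0.138013

j₁+j₂−J=3  J+j₁−j₂=1  J−j₁+j₂=2  j₁+j₂+J+1=7
(j₁±m₁, j₂±m₂, J±M) = (3,1,1,4,1,2)
P² = 96/35
sum k=0..1:
  [0] +1/6 = 1/6
  [1] −1/4 = -1/4
S = -1/12
C² = P²·S² = 2/105 ; C = -0.138013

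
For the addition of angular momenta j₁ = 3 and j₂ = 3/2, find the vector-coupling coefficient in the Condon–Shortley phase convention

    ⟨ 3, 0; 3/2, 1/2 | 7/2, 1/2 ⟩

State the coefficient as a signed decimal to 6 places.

√[8·1!5!2!/9! · 3!3!2!1!4!3!] = √(384/7)
  +(−1)^0/∏(0,1,3,2,2,0)! = 1/24  (running 1/24)
  +(−1)^1/∏(1,0,2,1,3,1)! = -1/12  (running -1/24)
⟨..|..⟩ = √(384/7)·(-1/24) = -0.308607

−√(2/21) = -0.308607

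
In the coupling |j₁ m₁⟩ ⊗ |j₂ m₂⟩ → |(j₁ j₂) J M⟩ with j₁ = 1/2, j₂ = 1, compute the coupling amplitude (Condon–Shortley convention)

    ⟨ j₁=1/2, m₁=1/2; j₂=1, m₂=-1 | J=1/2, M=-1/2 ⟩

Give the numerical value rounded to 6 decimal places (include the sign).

√[2·1!0!1!/3! · 1!0!0!2!0!1!] = √(2/3)
  +(−1)^0/∏(0,1,0,0,0,1)! = 1  (running 1)
⟨..|..⟩ = √(2/3)·(1) = +0.816497

+0.816497  (= +√(2/3))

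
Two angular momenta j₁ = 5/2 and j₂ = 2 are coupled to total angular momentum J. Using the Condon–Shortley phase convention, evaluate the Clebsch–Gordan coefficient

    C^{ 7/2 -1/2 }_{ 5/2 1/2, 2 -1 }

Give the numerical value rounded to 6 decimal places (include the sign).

j₁+j₂−J=1  J+j₁−j₂=4  J−j₁+j₂=3  j₁+j₂+J+1=9
(j₁±m₁, j₂±m₂, J±M) = (3,2,1,3,3,4)
P² = 1152/35
sum k=0..1:
  [0] +1/8 = 1/8
  [1] −1/36 = -1/36
S = 7/72
C² = P²·S² = 14/45 ; C = +0.557773

+0.557773  (= +√(14/45))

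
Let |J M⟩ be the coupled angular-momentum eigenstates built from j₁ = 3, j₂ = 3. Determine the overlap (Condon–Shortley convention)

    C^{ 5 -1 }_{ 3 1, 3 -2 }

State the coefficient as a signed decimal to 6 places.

+√(9/28) ≈ +0.566947

√[11·1!5!5!/12! · 4!2!1!5!4!6!] = √(230400/7)
  +(−1)^0/∏(0,1,2,1,3,4)! = 1/288  (running 1/288)
  +(−1)^1/∏(1,0,1,0,4,5)! = -1/2880  (running 1/320)
⟨..|..⟩ = √(230400/7)·(1/320) = +0.566947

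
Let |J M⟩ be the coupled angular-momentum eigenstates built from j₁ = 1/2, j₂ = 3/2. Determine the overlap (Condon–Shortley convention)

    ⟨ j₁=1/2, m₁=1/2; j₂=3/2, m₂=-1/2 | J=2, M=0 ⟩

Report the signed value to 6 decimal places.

j₁+j₂−J=0  J+j₁−j₂=1  J−j₁+j₂=3  j₁+j₂+J+1=5
(j₁±m₁, j₂±m₂, J±M) = (1,0,1,2,2,2)
P² = 2
sum k=0..0:
  [0] +1/2 = 1/2
S = 1/2
C² = P²·S² = 1/2 ; C = +0.707107

+0.707107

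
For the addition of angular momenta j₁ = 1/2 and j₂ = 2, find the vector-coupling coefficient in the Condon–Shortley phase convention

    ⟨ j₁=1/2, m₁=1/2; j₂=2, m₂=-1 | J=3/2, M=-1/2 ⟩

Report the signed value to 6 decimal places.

√[4·1!0!3!/5! · 1!0!1!3!1!2!] = √(12/5)
  +(−1)^0/∏(0,1,0,1,0,2)! = 1/2  (running 1/2)
⟨..|..⟩ = √(12/5)·(1/2) = +0.774597

+√(3/5) = +0.774597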